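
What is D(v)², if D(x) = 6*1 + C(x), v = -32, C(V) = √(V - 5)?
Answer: (6 + I*√37)² ≈ -1.0 + 72.993*I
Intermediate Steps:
C(V) = √(-5 + V)
D(x) = 6 + √(-5 + x) (D(x) = 6*1 + √(-5 + x) = 6 + √(-5 + x))
D(v)² = (6 + √(-5 - 32))² = (6 + √(-37))² = (6 + I*√37)²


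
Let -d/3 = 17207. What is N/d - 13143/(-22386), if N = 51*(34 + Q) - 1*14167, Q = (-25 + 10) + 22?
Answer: 24327901/29630454 ≈ 0.82104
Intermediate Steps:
d = -51621 (d = -3*17207 = -51621)
Q = 7 (Q = -15 + 22 = 7)
N = -12076 (N = 51*(34 + 7) - 1*14167 = 51*41 - 14167 = 2091 - 14167 = -12076)
N/d - 13143/(-22386) = -12076/(-51621) - 13143/(-22386) = -12076*(-1/51621) - 13143*(-1/22386) = 12076/51621 + 337/574 = 24327901/29630454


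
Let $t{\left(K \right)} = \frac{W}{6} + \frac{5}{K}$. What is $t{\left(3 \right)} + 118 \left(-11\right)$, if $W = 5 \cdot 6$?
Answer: $- \frac{3874}{3} \approx -1291.3$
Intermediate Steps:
$W = 30$
$t{\left(K \right)} = 5 + \frac{5}{K}$ ($t{\left(K \right)} = \frac{30}{6} + \frac{5}{K} = 30 \cdot \frac{1}{6} + \frac{5}{K} = 5 + \frac{5}{K}$)
$t{\left(3 \right)} + 118 \left(-11\right) = \left(5 + \frac{5}{3}\right) + 118 \left(-11\right) = \left(5 + 5 \cdot \frac{1}{3}\right) - 1298 = \left(5 + \frac{5}{3}\right) - 1298 = \frac{20}{3} - 1298 = - \frac{3874}{3}$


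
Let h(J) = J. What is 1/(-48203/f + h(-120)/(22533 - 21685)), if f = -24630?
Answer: 652695/1185017 ≈ 0.55079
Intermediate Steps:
1/(-48203/f + h(-120)/(22533 - 21685)) = 1/(-48203/(-24630) - 120/(22533 - 21685)) = 1/(-48203*(-1/24630) - 120/848) = 1/(48203/24630 - 120*1/848) = 1/(48203/24630 - 15/106) = 1/(1185017/652695) = 652695/1185017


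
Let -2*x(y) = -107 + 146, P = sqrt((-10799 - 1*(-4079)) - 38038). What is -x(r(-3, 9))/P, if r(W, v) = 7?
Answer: -39*I*sqrt(44758)/89516 ≈ -0.092172*I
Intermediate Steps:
P = I*sqrt(44758) (P = sqrt((-10799 + 4079) - 38038) = sqrt(-6720 - 38038) = sqrt(-44758) = I*sqrt(44758) ≈ 211.56*I)
x(y) = -39/2 (x(y) = -(-107 + 146)/2 = -1/2*39 = -39/2)
-x(r(-3, 9))/P = -(-39)/(2*(I*sqrt(44758))) = -(-39)*(-I*sqrt(44758)/44758)/2 = -39*I*sqrt(44758)/89516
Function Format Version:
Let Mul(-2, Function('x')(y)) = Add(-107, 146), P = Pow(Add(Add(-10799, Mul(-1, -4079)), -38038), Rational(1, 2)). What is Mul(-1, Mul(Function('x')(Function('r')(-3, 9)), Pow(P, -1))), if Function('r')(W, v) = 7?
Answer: Mul(Rational(-39, 89516), I, Pow(44758, Rational(1, 2))) ≈ Mul(-0.092172, I)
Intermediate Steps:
P = Mul(I, Pow(44758, Rational(1, 2))) (P = Pow(Add(Add(-10799, 4079), -38038), Rational(1, 2)) = Pow(Add(-6720, -38038), Rational(1, 2)) = Pow(-44758, Rational(1, 2)) = Mul(I, Pow(44758, Rational(1, 2))) ≈ Mul(211.56, I))
Function('x')(y) = Rational(-39, 2) (Function('x')(y) = Mul(Rational(-1, 2), Add(-107, 146)) = Mul(Rational(-1, 2), 39) = Rational(-39, 2))
Mul(-1, Mul(Function('x')(Function('r')(-3, 9)), Pow(P, -1))) = Mul(-1, Mul(Rational(-39, 2), Pow(Mul(I, Pow(44758, Rational(1, 2))), -1))) = Mul(-1, Mul(Rational(-39, 2), Mul(Rational(-1, 44758), I, Pow(44758, Rational(1, 2))))) = Mul(-1, Mul(Rational(39, 89516), I, Pow(44758, Rational(1, 2)))) = Mul(Rational(-39, 89516), I, Pow(44758, Rational(1, 2)))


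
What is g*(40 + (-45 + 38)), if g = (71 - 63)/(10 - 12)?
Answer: -132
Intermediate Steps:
g = -4 (g = 8/(-2) = 8*(-1/2) = -4)
g*(40 + (-45 + 38)) = -4*(40 + (-45 + 38)) = -4*(40 - 7) = -4*33 = -132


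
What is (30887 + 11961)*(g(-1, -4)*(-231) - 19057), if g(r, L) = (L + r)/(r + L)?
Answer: -826452224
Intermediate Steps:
g(r, L) = 1 (g(r, L) = (L + r)/(L + r) = 1)
(30887 + 11961)*(g(-1, -4)*(-231) - 19057) = (30887 + 11961)*(1*(-231) - 19057) = 42848*(-231 - 19057) = 42848*(-19288) = -826452224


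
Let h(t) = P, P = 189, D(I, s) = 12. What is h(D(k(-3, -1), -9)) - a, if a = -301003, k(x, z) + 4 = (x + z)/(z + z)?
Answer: 301192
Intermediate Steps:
k(x, z) = -4 + (x + z)/(2*z) (k(x, z) = -4 + (x + z)/(z + z) = -4 + (x + z)/((2*z)) = -4 + (x + z)*(1/(2*z)) = -4 + (x + z)/(2*z))
h(t) = 189
h(D(k(-3, -1), -9)) - a = 189 - 1*(-301003) = 189 + 301003 = 301192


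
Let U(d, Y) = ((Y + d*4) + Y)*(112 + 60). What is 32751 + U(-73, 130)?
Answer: 27247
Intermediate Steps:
U(d, Y) = 344*Y + 688*d (U(d, Y) = ((Y + 4*d) + Y)*172 = (2*Y + 4*d)*172 = 344*Y + 688*d)
32751 + U(-73, 130) = 32751 + (344*130 + 688*(-73)) = 32751 + (44720 - 50224) = 32751 - 5504 = 27247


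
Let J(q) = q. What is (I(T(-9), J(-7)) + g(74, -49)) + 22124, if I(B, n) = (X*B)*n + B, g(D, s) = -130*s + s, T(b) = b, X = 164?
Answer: 38768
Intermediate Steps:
g(D, s) = -129*s
I(B, n) = B + 164*B*n (I(B, n) = (164*B)*n + B = 164*B*n + B = B + 164*B*n)
(I(T(-9), J(-7)) + g(74, -49)) + 22124 = (-9*(1 + 164*(-7)) - 129*(-49)) + 22124 = (-9*(1 - 1148) + 6321) + 22124 = (-9*(-1147) + 6321) + 22124 = (10323 + 6321) + 22124 = 16644 + 22124 = 38768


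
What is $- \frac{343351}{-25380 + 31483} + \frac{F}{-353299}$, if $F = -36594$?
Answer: $- \frac{121082231767}{2156183797} \approx -56.156$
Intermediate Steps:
$- \frac{343351}{-25380 + 31483} + \frac{F}{-353299} = - \frac{343351}{-25380 + 31483} - \frac{36594}{-353299} = - \frac{343351}{6103} - - \frac{36594}{353299} = \left(-343351\right) \frac{1}{6103} + \frac{36594}{353299} = - \frac{343351}{6103} + \frac{36594}{353299} = - \frac{121082231767}{2156183797}$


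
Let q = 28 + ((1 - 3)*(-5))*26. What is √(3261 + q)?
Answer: 13*√21 ≈ 59.573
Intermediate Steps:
q = 288 (q = 28 - 2*(-5)*26 = 28 + 10*26 = 28 + 260 = 288)
√(3261 + q) = √(3261 + 288) = √3549 = 13*√21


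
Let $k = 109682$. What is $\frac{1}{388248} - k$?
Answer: $- \frac{42583817135}{388248} \approx -1.0968 \cdot 10^{5}$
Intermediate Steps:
$\frac{1}{388248} - k = \frac{1}{388248} - 109682 = - \frac{42583817135}{388248}$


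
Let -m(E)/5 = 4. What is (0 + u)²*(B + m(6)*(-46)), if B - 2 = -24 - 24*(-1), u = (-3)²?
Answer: 74682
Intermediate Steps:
u = 9
m(E) = -20 (m(E) = -5*4 = -20)
B = 2 (B = 2 + (-24 - 24*(-1)) = 2 + (-24 - 1*(-24)) = 2 + (-24 + 24) = 2 + 0 = 2)
(0 + u)²*(B + m(6)*(-46)) = (0 + 9)²*(2 - 20*(-46)) = 9²*(2 + 920) = 81*922 = 74682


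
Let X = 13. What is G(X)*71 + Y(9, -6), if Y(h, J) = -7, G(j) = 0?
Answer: -7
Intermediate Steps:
G(X)*71 + Y(9, -6) = 0*71 - 7 = 0 - 7 = -7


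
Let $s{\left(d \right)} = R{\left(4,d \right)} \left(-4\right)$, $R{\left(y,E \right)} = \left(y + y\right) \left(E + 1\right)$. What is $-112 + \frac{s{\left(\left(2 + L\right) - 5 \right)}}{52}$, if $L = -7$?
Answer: $- \frac{1384}{13} \approx -106.46$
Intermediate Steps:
$R{\left(y,E \right)} = 2 y \left(1 + E\right)$
$s{\left(d \right)} = -32 - 32 d$ ($s{\left(d \right)} = 2 \cdot 4 \left(1 + d\right) \left(-4\right) = \left(8 + 8 d\right) \left(-4\right) = -32 - 32 d$)
$-112 + \frac{s{\left(\left(2 + L\right) - 5 \right)}}{52} = -112 + \frac{-32 - 32 \left(\left(2 - 7\right) - 5\right)}{52} = -112 + \left(-32 - 32 \left(-5 - 5\right)\right) \frac{1}{52} = -112 + \left(-32 - -320\right) \frac{1}{52} = -112 + \left(-32 + 320\right) \frac{1}{52} = -112 + 288 \cdot \frac{1}{52} = -112 + \frac{72}{13} = - \frac{1384}{13}$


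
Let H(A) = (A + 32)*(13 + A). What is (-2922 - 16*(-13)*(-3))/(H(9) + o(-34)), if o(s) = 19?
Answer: -1182/307 ≈ -3.8502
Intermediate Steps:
H(A) = (13 + A)*(32 + A) (H(A) = (32 + A)*(13 + A) = (13 + A)*(32 + A))
(-2922 - 16*(-13)*(-3))/(H(9) + o(-34)) = (-2922 - 16*(-13)*(-3))/((416 + 9**2 + 45*9) + 19) = (-2922 + 208*(-3))/((416 + 81 + 405) + 19) = (-2922 - 624)/(902 + 19) = -3546/921 = -3546*1/921 = -1182/307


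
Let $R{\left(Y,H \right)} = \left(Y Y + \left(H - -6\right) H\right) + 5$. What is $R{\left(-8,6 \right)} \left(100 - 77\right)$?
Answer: $3243$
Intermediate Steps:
$R{\left(Y,H \right)} = 5 + Y^{2} + H \left(6 + H\right)$ ($R{\left(Y,H \right)} = \left(Y^{2} + \left(H + 6\right) H\right) + 5 = \left(Y^{2} + \left(6 + H\right) H\right) + 5 = \left(Y^{2} + H \left(6 + H\right)\right) + 5 = 5 + Y^{2} + H \left(6 + H\right)$)
$R{\left(-8,6 \right)} \left(100 - 77\right) = \left(5 + 6^{2} + \left(-8\right)^{2} + 6 \cdot 6\right) \left(100 - 77\right) = \left(5 + 36 + 64 + 36\right) \left(100 - 77\right) = 141 \cdot 23 = 3243$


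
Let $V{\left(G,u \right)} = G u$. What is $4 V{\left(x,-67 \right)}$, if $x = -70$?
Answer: $18760$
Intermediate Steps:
$4 V{\left(x,-67 \right)} = 4 \left(\left(-70\right) \left(-67\right)\right) = 4 \cdot 4690 = 18760$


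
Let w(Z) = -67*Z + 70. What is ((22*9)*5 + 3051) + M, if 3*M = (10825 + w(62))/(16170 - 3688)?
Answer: 50442009/12482 ≈ 4041.2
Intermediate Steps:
w(Z) = 70 - 67*Z
M = 2247/12482 (M = ((10825 + (70 - 67*62))/(16170 - 3688))/3 = ((10825 + (70 - 4154))/12482)/3 = ((10825 - 4084)*(1/12482))/3 = (6741*(1/12482))/3 = (⅓)*(6741/12482) = 2247/12482 ≈ 0.18002)
((22*9)*5 + 3051) + M = ((22*9)*5 + 3051) + 2247/12482 = (198*5 + 3051) + 2247/12482 = (990 + 3051) + 2247/12482 = 4041 + 2247/12482 = 50442009/12482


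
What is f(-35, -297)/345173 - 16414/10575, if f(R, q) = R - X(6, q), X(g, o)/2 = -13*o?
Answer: -5747699897/3650204475 ≈ -1.5746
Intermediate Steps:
X(g, o) = -26*o (X(g, o) = 2*(-13*o) = -26*o)
f(R, q) = R + 26*q (f(R, q) = R - (-26)*q = R + 26*q)
f(-35, -297)/345173 - 16414/10575 = (-35 + 26*(-297))/345173 - 16414/10575 = (-35 - 7722)*(1/345173) - 16414*1/10575 = -7757*1/345173 - 16414/10575 = -7757/345173 - 16414/10575 = -5747699897/3650204475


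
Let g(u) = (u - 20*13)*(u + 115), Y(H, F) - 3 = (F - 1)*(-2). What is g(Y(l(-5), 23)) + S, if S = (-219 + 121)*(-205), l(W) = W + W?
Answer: -2184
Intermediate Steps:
l(W) = 2*W
Y(H, F) = 5 - 2*F (Y(H, F) = 3 + (F - 1)*(-2) = 3 + (-1 + F)*(-2) = 3 + (2 - 2*F) = 5 - 2*F)
g(u) = (-260 + u)*(115 + u) (g(u) = (u - 260)*(115 + u) = (-260 + u)*(115 + u))
S = 20090 (S = -98*(-205) = 20090)
g(Y(l(-5), 23)) + S = (-29900 + (5 - 2*23)² - 145*(5 - 2*23)) + 20090 = (-29900 + (5 - 46)² - 145*(5 - 46)) + 20090 = (-29900 + (-41)² - 145*(-41)) + 20090 = (-29900 + 1681 + 5945) + 20090 = -22274 + 20090 = -2184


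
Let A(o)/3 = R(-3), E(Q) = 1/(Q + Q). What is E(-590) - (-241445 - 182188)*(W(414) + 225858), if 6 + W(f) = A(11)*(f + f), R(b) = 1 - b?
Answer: 117867341808719/1180 ≈ 9.9888e+10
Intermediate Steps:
E(Q) = 1/(2*Q)
A(o) = 12 (A(o) = 3*(1 - 1*(-3)) = 3*(1 + 3) = 3*4 = 12)
W(f) = -6 + 24*f (W(f) = -6 + 12*(f + f) = -6 + 12*(2*f) = -6 + 24*f)
E(-590) - (-241445 - 182188)*(W(414) + 225858) = (1/2)/(-590) - (-241445 - 182188)*((-6 + 24*414) + 225858) = (1/2)*(-1/590) - (-423633)*((-6 + 9936) + 225858) = -1/1180 - (-423633)*(9930 + 225858) = -1/1180 - (-423633)*235788 = -1/1180 - 1*(-99887577804) = -1/1180 + 99887577804 = 117867341808719/1180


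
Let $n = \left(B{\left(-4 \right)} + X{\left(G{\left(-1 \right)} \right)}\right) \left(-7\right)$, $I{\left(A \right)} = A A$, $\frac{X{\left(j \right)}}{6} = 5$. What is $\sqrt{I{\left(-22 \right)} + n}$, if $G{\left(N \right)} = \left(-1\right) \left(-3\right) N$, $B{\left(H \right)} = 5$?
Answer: $\sqrt{239} \approx 15.46$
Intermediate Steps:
$G{\left(N \right)} = 3 N$
$X{\left(j \right)} = 30$ ($X{\left(j \right)} = 6 \cdot 5 = 30$)
$I{\left(A \right)} = A^{2}$
$n = -245$ ($n = \left(5 + 30\right) \left(-7\right) = 35 \left(-7\right) = -245$)
$\sqrt{I{\left(-22 \right)} + n} = \sqrt{\left(-22\right)^{2} - 245} = \sqrt{484 - 245} = \sqrt{239}$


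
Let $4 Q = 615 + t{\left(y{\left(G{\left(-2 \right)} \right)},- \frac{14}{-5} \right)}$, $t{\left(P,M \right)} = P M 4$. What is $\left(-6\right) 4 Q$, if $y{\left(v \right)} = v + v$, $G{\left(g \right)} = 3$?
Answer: $- \frac{20466}{5} \approx -4093.2$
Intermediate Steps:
$y{\left(v \right)} = 2 v$
$t{\left(P,M \right)} = 4 M P$ ($t{\left(P,M \right)} = M P 4 = 4 M P$)
$Q = \frac{3411}{20}$ ($Q = \frac{615 + 4 \left(- \frac{14}{-5}\right) 2 \cdot 3}{4} = \frac{615 + 4 \left(\left(-14\right) \left(- \frac{1}{5}\right)\right) 6}{4} = \frac{615 + 4 \cdot \frac{14}{5} \cdot 6}{4} = \frac{615 + \frac{336}{5}}{4} = \frac{1}{4} \cdot \frac{3411}{5} = \frac{3411}{20} \approx 170.55$)
$\left(-6\right) 4 Q = \left(-6\right) 4 \cdot \frac{3411}{20} = \left(-24\right) \frac{3411}{20} = - \frac{20466}{5}$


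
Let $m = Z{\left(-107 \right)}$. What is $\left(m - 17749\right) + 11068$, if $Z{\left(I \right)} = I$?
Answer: $-6788$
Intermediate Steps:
$m = -107$
$\left(m - 17749\right) + 11068 = \left(-107 - 17749\right) + 11068 = -17856 + 11068 = -6788$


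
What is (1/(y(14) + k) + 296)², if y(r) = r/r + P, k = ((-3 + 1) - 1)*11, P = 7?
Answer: 54745201/625 ≈ 87592.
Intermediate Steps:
k = -33 (k = (-2 - 1)*11 = -3*11 = -33)
y(r) = 8 (y(r) = r/r + 7 = 1 + 7 = 8)
(1/(y(14) + k) + 296)² = (1/(8 - 33) + 296)² = (1/(-25) + 296)² = (-1/25 + 296)² = (7399/25)² = 54745201/625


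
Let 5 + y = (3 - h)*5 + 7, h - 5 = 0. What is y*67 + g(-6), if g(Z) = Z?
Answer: -542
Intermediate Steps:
h = 5 (h = 5 + 0 = 5)
y = -8 (y = -5 + ((3 - 1*5)*5 + 7) = -5 + ((3 - 5)*5 + 7) = -5 + (-2*5 + 7) = -5 + (-10 + 7) = -5 - 3 = -8)
y*67 + g(-6) = -8*67 - 6 = -536 - 6 = -542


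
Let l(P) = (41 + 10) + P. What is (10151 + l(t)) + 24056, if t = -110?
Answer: 34148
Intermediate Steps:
l(P) = 51 + P
(10151 + l(t)) + 24056 = (10151 + (51 - 110)) + 24056 = (10151 - 59) + 24056 = 10092 + 24056 = 34148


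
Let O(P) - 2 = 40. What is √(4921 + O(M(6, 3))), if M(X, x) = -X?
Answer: √4963 ≈ 70.449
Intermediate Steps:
O(P) = 42 (O(P) = 2 + 40 = 42)
√(4921 + O(M(6, 3))) = √(4921 + 42) = √4963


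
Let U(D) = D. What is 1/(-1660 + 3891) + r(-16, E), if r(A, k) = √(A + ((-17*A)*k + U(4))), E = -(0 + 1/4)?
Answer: 1/2231 + 4*I*√5 ≈ 0.00044823 + 8.9443*I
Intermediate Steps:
E = -¼ (E = -(0 + ¼) = -1*¼ = -¼ ≈ -0.25000)
r(A, k) = √(4 + A - 17*A*k) (r(A, k) = √(A + ((-17*A)*k + 4)) = √(A + (-17*A*k + 4)) = √(A + (4 - 17*A*k)) = √(4 + A - 17*A*k))
1/(-1660 + 3891) + r(-16, E) = 1/(-1660 + 3891) + √(4 - 16 - 17*(-16)*(-¼)) = 1/2231 + √(4 - 16 - 68) = 1/2231 + √(-80) = 1/2231 + 4*I*√5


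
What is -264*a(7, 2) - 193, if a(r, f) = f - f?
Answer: -193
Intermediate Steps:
a(r, f) = 0
-264*a(7, 2) - 193 = -264*0 - 193 = 0 - 193 = -193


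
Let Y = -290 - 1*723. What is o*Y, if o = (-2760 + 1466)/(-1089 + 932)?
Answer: -1310822/157 ≈ -8349.2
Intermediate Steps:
o = 1294/157 (o = -1294/(-157) = -1294*(-1/157) = 1294/157 ≈ 8.2420)
Y = -1013 (Y = -290 - 723 = -1013)
o*Y = (1294/157)*(-1013) = -1310822/157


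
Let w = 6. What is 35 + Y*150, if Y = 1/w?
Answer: 60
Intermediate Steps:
Y = ⅙ (Y = 1/6 = ⅙ ≈ 0.16667)
35 + Y*150 = 35 + (⅙)*150 = 35 + 25 = 60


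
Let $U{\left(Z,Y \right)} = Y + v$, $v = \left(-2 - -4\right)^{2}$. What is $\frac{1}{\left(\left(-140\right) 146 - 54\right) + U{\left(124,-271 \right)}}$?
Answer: $- \frac{1}{20761} \approx -4.8167 \cdot 10^{-5}$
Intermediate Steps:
$v = 4$ ($v = \left(-2 + 4\right)^{2} = 2^{2} = 4$)
$U{\left(Z,Y \right)} = 4 + Y$ ($U{\left(Z,Y \right)} = Y + 4 = 4 + Y$)
$\frac{1}{\left(\left(-140\right) 146 - 54\right) + U{\left(124,-271 \right)}} = \frac{1}{\left(\left(-140\right) 146 - 54\right) + \left(4 - 271\right)} = \frac{1}{\left(-20440 - 54\right) - 267} = \frac{1}{-20494 - 267} = \frac{1}{-20761} = - \frac{1}{20761}$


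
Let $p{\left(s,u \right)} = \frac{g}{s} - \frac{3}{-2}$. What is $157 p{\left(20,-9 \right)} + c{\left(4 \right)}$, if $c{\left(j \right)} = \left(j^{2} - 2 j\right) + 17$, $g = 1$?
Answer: $\frac{5367}{20} \approx 268.35$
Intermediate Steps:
$p{\left(s,u \right)} = \frac{3}{2} + \frac{1}{s}$ ($p{\left(s,u \right)} = 1 \frac{1}{s} - \frac{3}{-2} = \frac{1}{s} - - \frac{3}{2} = \frac{1}{s} + \frac{3}{2} = \frac{3}{2} + \frac{1}{s}$)
$c{\left(j \right)} = 17 + j^{2} - 2 j$
$157 p{\left(20,-9 \right)} + c{\left(4 \right)} = 157 \left(\frac{3}{2} + \frac{1}{20}\right) + \left(17 + 4^{2} - 8\right) = 157 \left(\frac{3}{2} + \frac{1}{20}\right) + \left(17 + 16 - 8\right) = 157 \cdot \frac{31}{20} + 25 = \frac{4867}{20} + 25 = \frac{5367}{20}$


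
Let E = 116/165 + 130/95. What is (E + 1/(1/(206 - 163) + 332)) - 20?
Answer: -89146473/4973155 ≈ -17.926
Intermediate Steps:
E = 6494/3135 (E = 116*(1/165) + 130*(1/95) = 116/165 + 26/19 = 6494/3135 ≈ 2.0714)
(E + 1/(1/(206 - 163) + 332)) - 20 = (6494/3135 + 1/(1/(206 - 163) + 332)) - 20 = (6494/3135 + 1/(1/43 + 332)) - 20 = (6494/3135 + 1/(14277/43)) - 20 = (6494/3135 + 43/14277) - 20 = 10316627/4973155 - 20 = -89146473/4973155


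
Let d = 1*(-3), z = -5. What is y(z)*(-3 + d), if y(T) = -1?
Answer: 6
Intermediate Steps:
d = -3
y(z)*(-3 + d) = -(-3 - 3) = -1*(-6) = 6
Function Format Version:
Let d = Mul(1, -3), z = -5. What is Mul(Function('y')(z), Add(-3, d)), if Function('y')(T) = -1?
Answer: 6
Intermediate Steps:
d = -3
Mul(Function('y')(z), Add(-3, d)) = Mul(-1, Add(-3, -3)) = Mul(-1, -6) = 6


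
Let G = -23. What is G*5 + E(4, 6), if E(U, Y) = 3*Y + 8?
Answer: -89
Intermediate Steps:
E(U, Y) = 8 + 3*Y
G*5 + E(4, 6) = -23*5 + (8 + 3*6) = -115 + (8 + 18) = -115 + 26 = -89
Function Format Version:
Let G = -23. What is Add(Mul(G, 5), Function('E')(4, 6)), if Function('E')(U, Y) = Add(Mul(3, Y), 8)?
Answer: -89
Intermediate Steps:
Function('E')(U, Y) = Add(8, Mul(3, Y))
Add(Mul(G, 5), Function('E')(4, 6)) = Add(Mul(-23, 5), Add(8, Mul(3, 6))) = Add(-115, Add(8, 18)) = Add(-115, 26) = -89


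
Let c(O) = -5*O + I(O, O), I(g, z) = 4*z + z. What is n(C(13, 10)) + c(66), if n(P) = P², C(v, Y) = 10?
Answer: 100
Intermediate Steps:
I(g, z) = 5*z
c(O) = 0 (c(O) = -5*O + 5*O = 0)
n(C(13, 10)) + c(66) = 10² + 0 = 100 + 0 = 100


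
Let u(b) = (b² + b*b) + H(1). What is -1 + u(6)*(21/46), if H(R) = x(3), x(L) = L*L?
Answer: 1655/46 ≈ 35.978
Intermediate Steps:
x(L) = L²
H(R) = 9 (H(R) = 3² = 9)
u(b) = 9 + 2*b² (u(b) = (b² + b*b) + 9 = (b² + b²) + 9 = 2*b² + 9 = 9 + 2*b²)
-1 + u(6)*(21/46) = -1 + (9 + 2*6²)*(21/46) = -1 + (9 + 2*36)*(21*(1/46)) = -1 + (9 + 72)*(21/46) = -1 + 81*(21/46) = -1 + 1701/46 = 1655/46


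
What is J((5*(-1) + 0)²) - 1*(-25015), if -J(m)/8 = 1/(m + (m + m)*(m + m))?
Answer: 63162867/2525 ≈ 25015.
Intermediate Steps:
J(m) = -8/(m + 4*m²) (J(m) = -8/(m + (m + m)*(m + m)) = -8/(m + (2*m)*(2*m)) = -8/(m + 4*m²))
J((5*(-1) + 0)²) - 1*(-25015) = -8/(((5*(-1) + 0)²)*(1 + 4*(5*(-1) + 0)²)) - 1*(-25015) = -8/(((-5 + 0)²)*(1 + 4*(-5 + 0)²)) + 25015 = -8/(((-5)²)*(1 + 4*(-5)²)) + 25015 = -8/(25*(1 + 4*25)) + 25015 = -8*1/25/(1 + 100) + 25015 = -8*1/25/101 + 25015 = -8*1/25*1/101 + 25015 = -8/2525 + 25015 = 63162867/2525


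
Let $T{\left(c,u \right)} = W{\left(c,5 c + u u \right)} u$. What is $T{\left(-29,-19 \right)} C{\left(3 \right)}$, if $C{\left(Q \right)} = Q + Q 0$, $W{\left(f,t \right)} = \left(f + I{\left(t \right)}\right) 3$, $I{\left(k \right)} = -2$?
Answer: $5301$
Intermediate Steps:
$W{\left(f,t \right)} = -6 + 3 f$ ($W{\left(f,t \right)} = \left(f - 2\right) 3 = \left(-2 + f\right) 3 = -6 + 3 f$)
$T{\left(c,u \right)} = u \left(-6 + 3 c\right)$ ($T{\left(c,u \right)} = \left(-6 + 3 c\right) u = u \left(-6 + 3 c\right)$)
$C{\left(Q \right)} = Q$ ($C{\left(Q \right)} = Q + 0 = Q$)
$T{\left(-29,-19 \right)} C{\left(3 \right)} = 3 \left(-19\right) \left(-2 - 29\right) 3 = 3 \left(-19\right) \left(-31\right) 3 = 1767 \cdot 3 = 5301$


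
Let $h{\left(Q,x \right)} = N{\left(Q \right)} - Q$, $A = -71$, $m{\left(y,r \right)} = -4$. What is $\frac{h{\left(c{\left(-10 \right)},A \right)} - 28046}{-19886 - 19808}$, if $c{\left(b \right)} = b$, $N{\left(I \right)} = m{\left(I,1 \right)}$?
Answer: $\frac{14020}{19847} \approx 0.7064$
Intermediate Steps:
$N{\left(I \right)} = -4$
$h{\left(Q,x \right)} = -4 - Q$
$\frac{h{\left(c{\left(-10 \right)},A \right)} - 28046}{-19886 - 19808} = \frac{\left(-4 - -10\right) - 28046}{-19886 - 19808} = \frac{\left(-4 + 10\right) - 28046}{-39694} = \left(6 - 28046\right) \left(- \frac{1}{39694}\right) = \left(-28040\right) \left(- \frac{1}{39694}\right) = \frac{14020}{19847}$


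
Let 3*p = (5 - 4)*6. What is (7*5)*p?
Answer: 70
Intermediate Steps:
p = 2 (p = ((5 - 4)*6)/3 = (1*6)/3 = (⅓)*6 = 2)
(7*5)*p = (7*5)*2 = 35*2 = 70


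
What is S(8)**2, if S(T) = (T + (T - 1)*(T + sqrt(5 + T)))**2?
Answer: 32837897 + 8481536*sqrt(13) ≈ 6.3418e+7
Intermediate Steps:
S(T) = (T + (-1 + T)*(T + sqrt(5 + T)))**2
S(8)**2 = ((8**2 - sqrt(5 + 8) + 8*sqrt(5 + 8))**2)**2 = ((64 - sqrt(13) + 8*sqrt(13))**2)**2 = ((64 + 7*sqrt(13))**2)**2 = (64 + 7*sqrt(13))**4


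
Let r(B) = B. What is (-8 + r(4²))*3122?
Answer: 24976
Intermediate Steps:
(-8 + r(4²))*3122 = (-8 + 4²)*3122 = (-8 + 16)*3122 = 8*3122 = 24976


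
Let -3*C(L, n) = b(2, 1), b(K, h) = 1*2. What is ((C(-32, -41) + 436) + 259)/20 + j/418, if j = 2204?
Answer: 26393/660 ≈ 39.989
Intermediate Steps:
b(K, h) = 2
C(L, n) = -⅔ (C(L, n) = -⅓*2 = -⅔)
((C(-32, -41) + 436) + 259)/20 + j/418 = ((-⅔ + 436) + 259)/20 + 2204/418 = (1306/3 + 259)*(1/20) + 2204*(1/418) = (2083/3)*(1/20) + 58/11 = 2083/60 + 58/11 = 26393/660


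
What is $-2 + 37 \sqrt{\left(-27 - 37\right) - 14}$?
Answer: $-2 + 37 i \sqrt{78} \approx -2.0 + 326.78 i$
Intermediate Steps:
$-2 + 37 \sqrt{\left(-27 - 37\right) - 14} = -2 + 37 \sqrt{-64 - 14} = -2 + 37 \sqrt{-78} = -2 + 37 i \sqrt{78}$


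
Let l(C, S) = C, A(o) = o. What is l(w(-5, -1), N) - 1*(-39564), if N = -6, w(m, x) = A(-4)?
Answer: 39560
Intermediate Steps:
w(m, x) = -4
l(w(-5, -1), N) - 1*(-39564) = -4 - 1*(-39564) = -4 + 39564 = 39560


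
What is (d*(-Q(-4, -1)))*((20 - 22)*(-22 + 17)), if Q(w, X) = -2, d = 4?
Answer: 80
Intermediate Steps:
(d*(-Q(-4, -1)))*((20 - 22)*(-22 + 17)) = (4*(-1*(-2)))*((20 - 22)*(-22 + 17)) = (4*2)*(-2*(-5)) = 8*10 = 80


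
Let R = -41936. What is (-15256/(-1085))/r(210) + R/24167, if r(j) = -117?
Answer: -437865944/235990755 ≈ -1.8554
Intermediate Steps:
(-15256/(-1085))/r(210) + R/24167 = -15256/(-1085)/(-117) - 41936/24167 = -15256*(-1/1085)*(-1/117) - 41936*1/24167 = (15256/1085)*(-1/117) - 41936/24167 = -15256/126945 - 41936/24167 = -437865944/235990755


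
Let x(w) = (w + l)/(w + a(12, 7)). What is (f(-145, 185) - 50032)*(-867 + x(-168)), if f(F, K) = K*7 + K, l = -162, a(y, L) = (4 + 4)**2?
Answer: 545226822/13 ≈ 4.1941e+7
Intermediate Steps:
a(y, L) = 64 (a(y, L) = 8**2 = 64)
f(F, K) = 8*K (f(F, K) = 7*K + K = 8*K)
x(w) = (-162 + w)/(64 + w) (x(w) = (w - 162)/(w + 64) = (-162 + w)/(64 + w))
(f(-145, 185) - 50032)*(-867 + x(-168)) = (8*185 - 50032)*(-867 + (-162 - 168)/(64 - 168)) = (1480 - 50032)*(-867 - 330/(-104)) = -48552*(-867 - 1/104*(-330)) = -48552*(-867 + 165/52) = -48552*(-44919/52) = 545226822/13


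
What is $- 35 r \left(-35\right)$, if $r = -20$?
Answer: $-24500$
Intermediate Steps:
$- 35 r \left(-35\right) = \left(-35\right) \left(-20\right) \left(-35\right) = 700 \left(-35\right) = -24500$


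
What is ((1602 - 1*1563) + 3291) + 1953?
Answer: 5283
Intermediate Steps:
((1602 - 1*1563) + 3291) + 1953 = ((1602 - 1563) + 3291) + 1953 = (39 + 3291) + 1953 = 3330 + 1953 = 5283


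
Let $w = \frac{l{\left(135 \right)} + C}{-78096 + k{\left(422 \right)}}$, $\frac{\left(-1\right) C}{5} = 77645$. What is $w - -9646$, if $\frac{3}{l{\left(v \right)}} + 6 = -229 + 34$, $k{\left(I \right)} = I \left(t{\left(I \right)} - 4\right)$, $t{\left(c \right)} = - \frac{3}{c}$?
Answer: $\frac{51590913010}{5345729} \approx 9650.9$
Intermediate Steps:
$C = -388225$ ($C = \left(-5\right) 77645 = -388225$)
$k{\left(I \right)} = I \left(-4 - \frac{3}{I}\right)$ ($k{\left(I \right)} = I \left(- \frac{3}{I} - 4\right) = I \left(-4 - \frac{3}{I}\right)$)
$l{\left(v \right)} = - \frac{1}{67}$ ($l{\left(v \right)} = \frac{3}{-6 + \left(-229 + 34\right)} = \frac{3}{-6 - 195} = \frac{3}{-201} = 3 \left(- \frac{1}{201}\right) = - \frac{1}{67}$)
$w = \frac{26011076}{5345729}$ ($w = \frac{- \frac{1}{67} - 388225}{-78096 - 1691} = - \frac{26011076}{67 \left(-78096 - 1691\right)} = - \frac{26011076}{67 \left(-79787\right)} = \left(- \frac{26011076}{67}\right) \left(- \frac{1}{79787}\right) = \frac{26011076}{5345729} \approx 4.8658$)
$w - -9646 = \frac{26011076}{5345729} - -9646 = \frac{26011076}{5345729} + 9646 = \frac{51590913010}{5345729}$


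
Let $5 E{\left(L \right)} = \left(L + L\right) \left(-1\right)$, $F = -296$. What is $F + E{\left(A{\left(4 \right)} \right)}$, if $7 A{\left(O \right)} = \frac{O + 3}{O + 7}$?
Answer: $- \frac{16282}{55} \approx -296.04$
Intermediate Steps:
$A{\left(O \right)} = \frac{3 + O}{7 \left(7 + O\right)}$ ($A{\left(O \right)} = \frac{\left(O + 3\right) \frac{1}{O + 7}}{7} = \frac{\left(3 + O\right) \frac{1}{7 + O}}{7} = \frac{\frac{1}{7 + O} \left(3 + O\right)}{7} = \frac{3 + O}{7 \left(7 + O\right)}$)
$E{\left(L \right)} = - \frac{2 L}{5}$ ($E{\left(L \right)} = \frac{\left(L + L\right) \left(-1\right)}{5} = \frac{2 L \left(-1\right)}{5} = \frac{\left(-2\right) L}{5} = - \frac{2 L}{5}$)
$F + E{\left(A{\left(4 \right)} \right)} = -296 - \frac{2 \frac{3 + 4}{7 \left(7 + 4\right)}}{5} = -296 - \frac{2 \cdot \frac{1}{7} \cdot \frac{1}{11} \cdot 7}{5} = -296 - \frac{2}{55} = - \frac{16282}{55}$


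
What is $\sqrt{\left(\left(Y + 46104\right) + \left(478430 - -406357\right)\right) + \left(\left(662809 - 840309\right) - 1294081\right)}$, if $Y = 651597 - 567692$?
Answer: $i \sqrt{456785} \approx 675.86 i$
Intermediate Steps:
$Y = 83905$ ($Y = 651597 - 567692 = 83905$)
$\sqrt{\left(\left(Y + 46104\right) + \left(478430 - -406357\right)\right) + \left(\left(662809 - 840309\right) - 1294081\right)} = \sqrt{\left(\left(83905 + 46104\right) + \left(478430 - -406357\right)\right) + \left(\left(662809 - 840309\right) - 1294081\right)} = \sqrt{\left(130009 + \left(478430 + 406357\right)\right) - 1471581} = \sqrt{\left(130009 + 884787\right) - 1471581} = \sqrt{1014796 - 1471581} = \sqrt{-456785} = i \sqrt{456785}$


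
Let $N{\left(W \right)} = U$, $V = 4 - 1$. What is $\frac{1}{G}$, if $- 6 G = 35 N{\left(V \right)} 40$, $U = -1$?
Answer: $\frac{3}{700} \approx 0.0042857$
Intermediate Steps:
$V = 3$
$N{\left(W \right)} = -1$
$G = \frac{700}{3}$ ($G = - \frac{35 \left(-1\right) 40}{6} = - \frac{\left(-35\right) 40}{6} = \left(- \frac{1}{6}\right) \left(-1400\right) = \frac{700}{3} \approx 233.33$)
$\frac{1}{G} = \frac{1}{\frac{700}{3}} = \frac{3}{700}$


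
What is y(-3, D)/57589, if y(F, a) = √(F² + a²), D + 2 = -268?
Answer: 3*√8101/57589 ≈ 0.0046887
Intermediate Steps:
D = -270 (D = -2 - 268 = -270)
y(-3, D)/57589 = √((-3)² + (-270)²)/57589 = √(9 + 72900)*(1/57589) = √72909*(1/57589) = (3*√8101)*(1/57589) = 3*√8101/57589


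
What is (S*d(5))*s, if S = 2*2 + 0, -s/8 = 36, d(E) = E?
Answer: -5760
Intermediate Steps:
s = -288 (s = -8*36 = -288)
S = 4 (S = 4 + 0 = 4)
(S*d(5))*s = (4*5)*(-288) = 20*(-288) = -5760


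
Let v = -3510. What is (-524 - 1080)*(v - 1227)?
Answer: 7598148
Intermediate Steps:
(-524 - 1080)*(v - 1227) = (-524 - 1080)*(-3510 - 1227) = -1604*(-4737) = 7598148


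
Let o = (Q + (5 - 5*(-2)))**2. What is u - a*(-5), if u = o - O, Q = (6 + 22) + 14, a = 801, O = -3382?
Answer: 10636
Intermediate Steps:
Q = 42 (Q = 28 + 14 = 42)
o = 3249 (o = (42 + (5 - 5*(-2)))**2 = (42 + (5 + 10))**2 = (42 + 15)**2 = 57**2 = 3249)
u = 6631 (u = 3249 - 1*(-3382) = 3249 + 3382 = 6631)
u - a*(-5) = 6631 - 801*(-5) = 6631 - 1*(-4005) = 6631 + 4005 = 10636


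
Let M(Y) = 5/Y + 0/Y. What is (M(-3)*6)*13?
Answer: -130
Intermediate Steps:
M(Y) = 5/Y (M(Y) = 5/Y + 0 = 5/Y)
(M(-3)*6)*13 = ((5/(-3))*6)*13 = ((5*(-⅓))*6)*13 = -5/3*6*13 = -10*13 = -130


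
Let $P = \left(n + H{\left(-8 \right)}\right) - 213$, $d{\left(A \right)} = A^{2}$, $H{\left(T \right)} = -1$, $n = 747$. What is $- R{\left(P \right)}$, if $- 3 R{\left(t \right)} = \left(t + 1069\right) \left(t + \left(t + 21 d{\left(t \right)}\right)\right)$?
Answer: $3186343290$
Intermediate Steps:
$P = 533$ ($P = \left(747 - 1\right) - 213 = 746 - 213 = 533$)
$R{\left(t \right)} = - \frac{\left(1069 + t\right) \left(2 t + 21 t^{2}\right)}{3}$ ($R{\left(t \right)} = - \frac{\left(t + 1069\right) \left(t + \left(t + 21 t^{2}\right)\right)}{3} = - \frac{\left(1069 + t\right) \left(2 t + 21 t^{2}\right)}{3}$)
$- R{\left(P \right)} = - \frac{533 \left(-2138 - 11966383 - 21 \cdot 533^{2}\right)}{3} = - \frac{533 \left(-2138 - 11966383 - 5965869\right)}{3} = - \frac{533 \left(-17934390\right)}{3} = \left(-1\right) \left(-3186343290\right) = 3186343290$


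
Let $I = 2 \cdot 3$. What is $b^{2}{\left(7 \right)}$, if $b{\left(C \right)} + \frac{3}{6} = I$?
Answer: $\frac{121}{4} \approx 30.25$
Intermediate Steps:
$I = 6$
$b{\left(C \right)} = \frac{11}{2}$ ($b{\left(C \right)} = - \frac{1}{2} + 6 = \frac{11}{2}$)
$b^{2}{\left(7 \right)} = \left(\frac{11}{2}\right)^{2} = \frac{121}{4}$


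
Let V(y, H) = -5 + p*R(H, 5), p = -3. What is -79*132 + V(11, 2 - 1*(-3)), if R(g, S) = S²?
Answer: -10508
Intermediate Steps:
V(y, H) = -80 (V(y, H) = -5 - 3*5² = -5 - 3*25 = -5 - 75 = -80)
-79*132 + V(11, 2 - 1*(-3)) = -79*132 - 80 = -10428 - 80 = -10508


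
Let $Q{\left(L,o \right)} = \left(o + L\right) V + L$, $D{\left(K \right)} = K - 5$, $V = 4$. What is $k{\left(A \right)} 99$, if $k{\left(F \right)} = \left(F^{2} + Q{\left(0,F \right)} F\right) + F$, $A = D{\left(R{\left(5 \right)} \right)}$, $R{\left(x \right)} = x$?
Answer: $0$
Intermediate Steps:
$D{\left(K \right)} = -5 + K$
$Q{\left(L,o \right)} = 4 o + 5 L$ ($Q{\left(L,o \right)} = \left(o + L\right) 4 + L = \left(L + o\right) 4 + L = \left(4 L + 4 o\right) + L = 4 o + 5 L$)
$A = 0$ ($A = -5 + 5 = 0$)
$k{\left(F \right)} = F + 5 F^{2}$ ($k{\left(F \right)} = \left(F^{2} + \left(4 F + 5 \cdot 0\right) F\right) + F = \left(F^{2} + \left(4 F + 0\right) F\right) + F = \left(F^{2} + 4 F F\right) + F = \left(F^{2} + 4 F^{2}\right) + F = 5 F^{2} + F = F + 5 F^{2}$)
$k{\left(A \right)} 99 = 0 \left(1 + 5 \cdot 0\right) 99 = 0 \left(1 + 0\right) 99 = 0 \cdot 1 \cdot 99 = 0 \cdot 99 = 0$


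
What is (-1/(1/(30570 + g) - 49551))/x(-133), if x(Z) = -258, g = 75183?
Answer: -35251/450654353572 ≈ -7.8222e-8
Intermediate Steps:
(-1/(1/(30570 + g) - 49551))/x(-133) = -1/(1/(30570 + 75183) - 49551)/(-258) = -1/(1/105753 - 49551)*(-1/258) = -1/(-5240166902/105753)*(-1/258) = -1*(-105753/5240166902)*(-1/258) = (105753/5240166902)*(-1/258) = -35251/450654353572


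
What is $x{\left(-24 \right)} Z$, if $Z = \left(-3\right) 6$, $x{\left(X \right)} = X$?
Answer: $432$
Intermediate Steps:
$Z = -18$
$x{\left(-24 \right)} Z = \left(-24\right) \left(-18\right) = 432$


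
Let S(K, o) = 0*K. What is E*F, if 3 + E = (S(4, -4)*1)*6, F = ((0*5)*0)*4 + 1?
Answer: -3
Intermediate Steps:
S(K, o) = 0
F = 1 (F = (0*0)*4 + 1 = 0*4 + 1 = 0 + 1 = 1)
E = -3 (E = -3 + (0*1)*6 = -3 + 0*6 = -3 + 0 = -3)
E*F = -3*1 = -3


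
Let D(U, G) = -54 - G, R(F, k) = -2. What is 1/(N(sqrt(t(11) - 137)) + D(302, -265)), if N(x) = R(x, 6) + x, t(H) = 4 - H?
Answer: 209/43825 - 12*I/43825 ≈ 0.004769 - 0.00027382*I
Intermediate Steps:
N(x) = -2 + x
1/(N(sqrt(t(11) - 137)) + D(302, -265)) = 1/((-2 + sqrt((4 - 1*11) - 137)) + (-54 - 1*(-265))) = 1/((-2 + sqrt((4 - 11) - 137)) + (-54 + 265)) = 1/((-2 + sqrt(-7 - 137)) + 211) = 1/((-2 + sqrt(-144)) + 211) = 1/((-2 + 12*I) + 211) = 1/(209 + 12*I) = (209 - 12*I)/43825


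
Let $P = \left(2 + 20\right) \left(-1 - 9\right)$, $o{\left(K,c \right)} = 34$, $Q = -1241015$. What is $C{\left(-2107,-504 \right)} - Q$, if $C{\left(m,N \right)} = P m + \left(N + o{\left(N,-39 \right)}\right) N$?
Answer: $1941435$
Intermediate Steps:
$P = -220$ ($P = 22 \left(-10\right) = -220$)
$C{\left(m,N \right)} = - 220 m + N \left(34 + N\right)$ ($C{\left(m,N \right)} = - 220 m + \left(N + 34\right) N = - 220 m + \left(34 + N\right) N = - 220 m + N \left(34 + N\right)$)
$C{\left(-2107,-504 \right)} - Q = \left(\left(-504\right)^{2} - -463540 + 34 \left(-504\right)\right) - -1241015 = \left(254016 + 463540 - 17136\right) + 1241015 = 700420 + 1241015 = 1941435$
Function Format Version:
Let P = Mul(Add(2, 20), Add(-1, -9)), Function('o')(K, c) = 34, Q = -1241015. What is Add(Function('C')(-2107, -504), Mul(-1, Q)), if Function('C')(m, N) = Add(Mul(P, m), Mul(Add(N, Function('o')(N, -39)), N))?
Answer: 1941435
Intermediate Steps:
P = -220 (P = Mul(22, -10) = -220)
Function('C')(m, N) = Add(Mul(-220, m), Mul(N, Add(34, N))) (Function('C')(m, N) = Add(Mul(-220, m), Mul(Add(N, 34), N)) = Add(Mul(-220, m), Mul(Add(34, N), N)) = Add(Mul(-220, m), Mul(N, Add(34, N))))
Add(Function('C')(-2107, -504), Mul(-1, Q)) = Add(Add(Pow(-504, 2), Mul(-220, -2107), Mul(34, -504)), Mul(-1, -1241015)) = Add(Add(254016, 463540, -17136), 1241015) = Add(700420, 1241015) = 1941435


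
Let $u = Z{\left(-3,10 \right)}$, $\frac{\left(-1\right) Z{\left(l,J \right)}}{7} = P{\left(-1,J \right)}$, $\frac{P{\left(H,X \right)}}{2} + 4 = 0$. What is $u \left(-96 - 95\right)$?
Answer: $-10696$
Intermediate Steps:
$P{\left(H,X \right)} = -8$ ($P{\left(H,X \right)} = -8 + 2 \cdot 0 = -8 + 0 = -8$)
$Z{\left(l,J \right)} = 56$ ($Z{\left(l,J \right)} = \left(-7\right) \left(-8\right) = 56$)
$u = 56$
$u \left(-96 - 95\right) = 56 \left(-96 - 95\right) = 56 \left(-191\right) = -10696$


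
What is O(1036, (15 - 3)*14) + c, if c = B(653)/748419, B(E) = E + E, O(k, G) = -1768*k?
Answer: -1370840163206/748419 ≈ -1.8316e+6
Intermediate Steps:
B(E) = 2*E
c = 1306/748419 (c = (2*653)/748419 = 1306*(1/748419) = 1306/748419 ≈ 0.0017450)
O(1036, (15 - 3)*14) + c = -1768*1036 + 1306/748419 = -1831648 + 1306/748419 = -1370840163206/748419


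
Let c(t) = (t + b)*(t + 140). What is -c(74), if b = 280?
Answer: -75756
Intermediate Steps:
c(t) = (140 + t)*(280 + t) (c(t) = (t + 280)*(t + 140) = (280 + t)*(140 + t) = (140 + t)*(280 + t))
-c(74) = -(39200 + 74² + 420*74) = -(39200 + 5476 + 31080) = -1*75756 = -75756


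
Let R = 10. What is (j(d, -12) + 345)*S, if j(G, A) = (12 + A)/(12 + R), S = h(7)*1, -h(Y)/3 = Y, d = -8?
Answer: -7245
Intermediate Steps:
h(Y) = -3*Y
S = -21 (S = -3*7*1 = -21*1 = -21)
j(G, A) = 6/11 + A/22 (j(G, A) = (12 + A)/(12 + 10) = (12 + A)/22 = (12 + A)*(1/22) = 6/11 + A/22)
(j(d, -12) + 345)*S = ((6/11 + (1/22)*(-12)) + 345)*(-21) = ((6/11 - 6/11) + 345)*(-21) = (0 + 345)*(-21) = 345*(-21) = -7245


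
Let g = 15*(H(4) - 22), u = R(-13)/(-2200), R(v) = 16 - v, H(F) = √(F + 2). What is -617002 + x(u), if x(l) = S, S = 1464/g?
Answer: -737322758/1195 - 244*√6/1195 ≈ -6.1701e+5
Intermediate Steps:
H(F) = √(2 + F)
u = -29/2200 (u = (16 - 1*(-13))/(-2200) = (16 + 13)*(-1/2200) = 29*(-1/2200) = -29/2200 ≈ -0.013182)
g = -330 + 15*√6 (g = 15*(√(2 + 4) - 22) = 15*(√6 - 22) = 15*(-22 + √6) = -330 + 15*√6 ≈ -293.26)
S = 1464/(-330 + 15*√6) ≈ -4.9922
x(l) = -5368/1195 - 244*√6/1195
-617002 + x(u) = -617002 + (-5368/1195 - 244*√6/1195) = -737322758/1195 - 244*√6/1195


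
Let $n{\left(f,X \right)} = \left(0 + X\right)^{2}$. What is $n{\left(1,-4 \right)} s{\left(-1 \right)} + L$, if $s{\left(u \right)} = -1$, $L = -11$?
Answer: $-27$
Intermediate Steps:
$n{\left(f,X \right)} = X^{2}$
$n{\left(1,-4 \right)} s{\left(-1 \right)} + L = \left(-4\right)^{2} \left(-1\right) - 11 = 16 \left(-1\right) - 11 = -16 - 11 = -27$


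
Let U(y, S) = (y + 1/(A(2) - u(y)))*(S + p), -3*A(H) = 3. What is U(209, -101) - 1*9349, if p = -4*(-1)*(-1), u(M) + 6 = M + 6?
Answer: -62587/2 ≈ -31294.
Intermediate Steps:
A(H) = -1 (A(H) = -⅓*3 = -1)
u(M) = M (u(M) = -6 + (M + 6) = -6 + (6 + M) = M)
p = -4 (p = 4*(-1) = -4)
U(y, S) = (-4 + S)*(y + 1/(-1 - y)) (U(y, S) = (y + 1/(-1 - y))*(S - 4) = (y + 1/(-1 - y))*(-4 + S) = (-4 + S)*(y + 1/(-1 - y)))
U(209, -101) - 1*9349 = (4 - 1*(-101) - 4*209 - 4*209² - 101*209 - 101*209²)/(1 + 209) - 1*9349 = (4 + 101 - 836 - 4*43681 - 21109 - 101*43681)/210 - 9349 = (4 + 101 - 836 - 174724 - 21109 - 4411781)/210 - 9349 = (1/210)*(-4608345) - 9349 = -43889/2 - 9349 = -62587/2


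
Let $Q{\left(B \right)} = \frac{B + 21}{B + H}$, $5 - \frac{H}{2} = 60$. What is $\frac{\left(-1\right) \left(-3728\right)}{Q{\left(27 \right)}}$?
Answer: $- \frac{19339}{3} \approx -6446.3$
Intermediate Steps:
$H = -110$ ($H = 10 - 120 = -110$)
$Q{\left(B \right)} = \frac{21 + B}{-110 + B}$ ($Q{\left(B \right)} = \frac{B + 21}{B - 110} = \frac{21 + B}{-110 + B}$)
$\frac{\left(-1\right) \left(-3728\right)}{Q{\left(27 \right)}} = \frac{\left(-1\right) \left(-3728\right)}{\frac{1}{-110 + 27} \left(21 + 27\right)} = \frac{3728}{\frac{1}{-83} \cdot 48} = \frac{3728}{\left(- \frac{1}{83}\right) 48} = \frac{3728}{- \frac{48}{83}} = 3728 \left(- \frac{83}{48}\right) = - \frac{19339}{3}$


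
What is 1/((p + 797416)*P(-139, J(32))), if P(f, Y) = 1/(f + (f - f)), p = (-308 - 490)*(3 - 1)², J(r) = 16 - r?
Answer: -139/794224 ≈ -0.00017501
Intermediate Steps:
p = -3192 (p = -798*2² = -798*4 = -3192)
P(f, Y) = 1/f (P(f, Y) = 1/(f + 0) = 1/f)
1/((p + 797416)*P(-139, J(32))) = 1/((-3192 + 797416)*(1/(-139))) = 1/(794224*(-1/139)) = (1/794224)*(-139) = -139/794224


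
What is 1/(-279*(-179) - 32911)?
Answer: 1/17030 ≈ 5.8720e-5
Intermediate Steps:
1/(-279*(-179) - 32911) = 1/(49941 - 32911) = 1/17030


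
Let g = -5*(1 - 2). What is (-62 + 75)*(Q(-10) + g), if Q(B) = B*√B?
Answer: 65 - 130*I*√10 ≈ 65.0 - 411.1*I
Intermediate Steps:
Q(B) = B^(3/2)
g = 5 (g = -5*(-1) = 5)
(-62 + 75)*(Q(-10) + g) = (-62 + 75)*((-10)^(3/2) + 5) = 13*(-10*I*√10 + 5) = 13*(5 - 10*I*√10) = 65 - 130*I*√10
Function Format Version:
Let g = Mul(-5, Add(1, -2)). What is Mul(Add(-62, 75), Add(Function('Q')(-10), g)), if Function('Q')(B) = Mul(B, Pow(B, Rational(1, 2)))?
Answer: Add(65, Mul(-130, I, Pow(10, Rational(1, 2)))) ≈ Add(65.000, Mul(-411.10, I))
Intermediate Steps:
Function('Q')(B) = Pow(B, Rational(3, 2))
g = 5 (g = Mul(-5, -1) = 5)
Mul(Add(-62, 75), Add(Function('Q')(-10), g)) = Mul(Add(-62, 75), Add(Pow(-10, Rational(3, 2)), 5)) = Mul(13, Add(Mul(-10, I, Pow(10, Rational(1, 2))), 5)) = Mul(13, Add(5, Mul(-10, I, Pow(10, Rational(1, 2))))) = Add(65, Mul(-130, I, Pow(10, Rational(1, 2))))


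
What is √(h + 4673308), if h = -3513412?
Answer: 2*√289974 ≈ 1077.0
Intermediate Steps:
√(h + 4673308) = √(-3513412 + 4673308) = √1159896 = 2*√289974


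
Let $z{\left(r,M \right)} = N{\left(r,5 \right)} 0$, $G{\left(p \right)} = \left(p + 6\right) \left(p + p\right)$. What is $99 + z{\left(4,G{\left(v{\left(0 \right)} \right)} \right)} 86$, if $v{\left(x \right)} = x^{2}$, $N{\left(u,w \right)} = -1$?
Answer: $99$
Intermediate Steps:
$G{\left(p \right)} = 2 p \left(6 + p\right)$ ($G{\left(p \right)} = \left(6 + p\right) 2 p = 2 p \left(6 + p\right)$)
$z{\left(r,M \right)} = 0$ ($z{\left(r,M \right)} = \left(-1\right) 0 = 0$)
$99 + z{\left(4,G{\left(v{\left(0 \right)} \right)} \right)} 86 = 99 + 0 \cdot 86 = 99 + 0 = 99$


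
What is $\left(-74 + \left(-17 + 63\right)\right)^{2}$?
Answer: $784$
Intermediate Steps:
$\left(-74 + \left(-17 + 63\right)\right)^{2} = \left(-74 + 46\right)^{2} = \left(-28\right)^{2} = 784$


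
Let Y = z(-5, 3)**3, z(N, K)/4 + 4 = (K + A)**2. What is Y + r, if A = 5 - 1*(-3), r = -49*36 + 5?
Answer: 102501473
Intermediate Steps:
r = -1759 (r = -1764 + 5 = -1759)
A = 8 (A = 5 + 3 = 8)
z(N, K) = -16 + 4*(8 + K)**2 (z(N, K) = -16 + 4*(K + 8)**2 = -16 + 4*(8 + K)**2)
Y = 102503232 (Y = (-16 + 4*(8 + 3)**2)**3 = (-16 + 4*11**2)**3 = (-16 + 4*121)**3 = (-16 + 484)**3 = 468**3 = 102503232)
Y + r = 102503232 - 1759 = 102501473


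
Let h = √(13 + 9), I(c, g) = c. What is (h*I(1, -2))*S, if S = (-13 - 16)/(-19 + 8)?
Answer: 29*√22/11 ≈ 12.366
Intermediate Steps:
S = 29/11 (S = -29/(-11) = -29*(-1/11) = 29/11 ≈ 2.6364)
h = √22 ≈ 4.6904
(h*I(1, -2))*S = (√22*1)*(29/11) = √22*(29/11) = 29*√22/11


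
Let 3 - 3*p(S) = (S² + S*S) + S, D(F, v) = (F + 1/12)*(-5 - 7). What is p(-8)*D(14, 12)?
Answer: 6591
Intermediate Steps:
D(F, v) = -1 - 12*F (D(F, v) = (F + 1/12)*(-12) = (1/12 + F)*(-12) = -1 - 12*F)
p(S) = 1 - 2*S²/3 - S/3 (p(S) = 1 - ((S² + S*S) + S)/3 = 1 - ((S² + S²) + S)/3 = 1 - (2*S² + S)/3 = 1 - (S + 2*S²)/3 = 1 + (-2*S²/3 - S/3) = 1 - 2*S²/3 - S/3)
p(-8)*D(14, 12) = (1 - ⅔*(-8)² - ⅓*(-8))*(-1 - 12*14) = (1 - ⅔*64 + 8/3)*(-1 - 168) = (1 - 128/3 + 8/3)*(-169) = -39*(-169) = 6591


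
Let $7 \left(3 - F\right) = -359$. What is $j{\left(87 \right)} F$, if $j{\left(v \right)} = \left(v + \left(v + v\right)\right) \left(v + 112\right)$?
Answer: $\frac{19736820}{7} \approx 2.8195 \cdot 10^{6}$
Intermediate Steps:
$j{\left(v \right)} = 3 v \left(112 + v\right)$ ($j{\left(v \right)} = \left(v + 2 v\right) \left(112 + v\right) = 3 v \left(112 + v\right)$)
$F = \frac{380}{7}$ ($F = 3 - - \frac{359}{7} = 3 + \frac{359}{7} = \frac{380}{7} \approx 54.286$)
$j{\left(87 \right)} F = 3 \cdot 87 \left(112 + 87\right) \frac{380}{7} = 3 \cdot 87 \cdot 199 \cdot \frac{380}{7} = 51939 \cdot \frac{380}{7} = \frac{19736820}{7}$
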